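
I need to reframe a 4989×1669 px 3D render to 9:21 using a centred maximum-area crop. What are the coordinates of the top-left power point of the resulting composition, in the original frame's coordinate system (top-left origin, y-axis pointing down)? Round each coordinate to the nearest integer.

4989/1669 > 9/21, so the 9:21 crop keeps the full height 1669 and trims width to 1669 × 9/21 = 715.29 px.
Left offset = (4989 − 715.29)/2 = 2136.86 px; top offset = 0.
Top-left is one-third across and one-third down within the crop:
x = 2136.86 + 1 × 715.29/3 ≈ 2375; y = 0.00 + 1 × 1669.00/3 ≈ 556.

x = 2375 px, y = 556 px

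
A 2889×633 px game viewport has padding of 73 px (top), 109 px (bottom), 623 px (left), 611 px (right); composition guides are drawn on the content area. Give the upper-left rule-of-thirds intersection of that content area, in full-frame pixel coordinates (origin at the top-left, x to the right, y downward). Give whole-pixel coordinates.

Content width = 2889 − 623 − 611 = 1655 px; content height = 633 − 73 − 109 = 451 px.
Upper-left is one-third across and one-third down within the content area.
x = 623 + 1 × 1655/3 = 623 + 551.67 ≈ 1175
y = 73 + 1 × 451/3 = 73 + 150.33 ≈ 223

(1175, 223)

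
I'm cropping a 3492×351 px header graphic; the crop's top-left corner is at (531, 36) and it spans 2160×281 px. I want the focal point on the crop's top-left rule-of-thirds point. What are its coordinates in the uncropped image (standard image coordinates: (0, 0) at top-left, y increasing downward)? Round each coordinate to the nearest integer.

(1251, 130)

One third of the crop width 2160 is 720.00 px.
One third of the crop height 281 is 93.67 px.
The top-left point is one-third across and one-third down within the crop:
x = 531 + 1 × 720.00 ≈ 1251; y = 36 + 1 × 93.67 ≈ 130.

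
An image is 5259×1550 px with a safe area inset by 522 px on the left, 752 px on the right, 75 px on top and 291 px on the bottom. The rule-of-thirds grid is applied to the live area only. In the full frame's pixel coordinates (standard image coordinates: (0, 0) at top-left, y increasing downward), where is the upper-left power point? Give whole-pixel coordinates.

(1850, 470)

Content width = 5259 − 522 − 752 = 3985 px; content height = 1550 − 75 − 291 = 1184 px.
Upper-left is one-third across and one-third down within the live area.
x = 522 + 1 × 3985/3 = 522 + 1328.33 ≈ 1850
y = 75 + 1 × 1184/3 = 75 + 394.67 ≈ 470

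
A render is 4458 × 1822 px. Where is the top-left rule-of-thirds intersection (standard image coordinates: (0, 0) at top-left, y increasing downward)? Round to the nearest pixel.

The top-left point sits one-third of the way across and one-third of the way down.
x = 1 × 4458/3 ≈ 1486; y = 1 × 1822/3 ≈ 607.

(1486, 607)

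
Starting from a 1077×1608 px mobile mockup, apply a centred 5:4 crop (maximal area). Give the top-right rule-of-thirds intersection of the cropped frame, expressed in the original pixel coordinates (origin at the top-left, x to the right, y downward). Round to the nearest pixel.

(718, 660)

1077/1608 < 5/4, so the 5:4 crop keeps the full width 1077 and trims height to 1077 × 4/5 = 861.60 px.
Top offset = (1608 − 861.60)/2 = 373.20 px; left offset = 0.
Top-right is two-thirds across and one-third down within the crop:
x = 0.00 + 2 × 1077.00/3 ≈ 718; y = 373.20 + 1 × 861.60/3 ≈ 660.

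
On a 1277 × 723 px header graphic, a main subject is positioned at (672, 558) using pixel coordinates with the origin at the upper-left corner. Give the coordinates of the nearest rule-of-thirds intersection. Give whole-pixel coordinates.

Third lines: x ∈ {426, 851}, y ∈ {241, 482}.
672 is closer to x = 851; 558 is closer to y = 482.
So the nearest intersection is the lower-right power point.

(851, 482)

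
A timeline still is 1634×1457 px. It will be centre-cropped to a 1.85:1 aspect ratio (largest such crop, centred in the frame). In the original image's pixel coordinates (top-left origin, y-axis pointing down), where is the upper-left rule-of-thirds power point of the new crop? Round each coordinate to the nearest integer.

(545, 581)

1634/1457 < 1.85/1, so the 1.85:1 crop keeps the full width 1634 and trims height to 1634 × 1/1.85 = 883.24 px.
Top offset = (1457 − 883.24)/2 = 286.88 px; left offset = 0.
Upper-left is one-third across and one-third down within the crop:
x = 0.00 + 1 × 1634.00/3 ≈ 545; y = 286.88 + 1 × 883.24/3 ≈ 581.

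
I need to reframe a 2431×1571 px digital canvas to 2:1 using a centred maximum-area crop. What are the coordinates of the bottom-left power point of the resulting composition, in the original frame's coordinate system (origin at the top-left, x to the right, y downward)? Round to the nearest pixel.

(810, 988)

2431/1571 < 2/1, so the 2:1 crop keeps the full width 2431 and trims height to 2431 × 1/2 = 1215.50 px.
Top offset = (1571 − 1215.50)/2 = 177.75 px; left offset = 0.
Bottom-left is one-third across and two-thirds down within the crop:
x = 0.00 + 1 × 2431.00/3 ≈ 810; y = 177.75 + 2 × 1215.50/3 ≈ 988.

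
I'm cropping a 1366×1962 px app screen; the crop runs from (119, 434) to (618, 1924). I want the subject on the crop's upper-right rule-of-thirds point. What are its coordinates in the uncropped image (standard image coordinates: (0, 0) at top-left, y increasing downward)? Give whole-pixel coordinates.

x = 452 px, y = 931 px

Crop width = 618 − 119 = 499 px; one third is 166.33 px.
Crop height = 1924 − 434 = 1490 px; one third is 496.67 px.
The upper-right point is two-thirds across and one-third down within the crop:
x = 119 + 2 × 166.33 ≈ 452; y = 434 + 1 × 496.67 ≈ 931.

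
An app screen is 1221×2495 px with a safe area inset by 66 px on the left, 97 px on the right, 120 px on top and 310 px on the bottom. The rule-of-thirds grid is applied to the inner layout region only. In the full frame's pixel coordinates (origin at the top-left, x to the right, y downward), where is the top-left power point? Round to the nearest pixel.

Content width = 1221 − 66 − 97 = 1058 px; content height = 2495 − 120 − 310 = 2065 px.
Top-left is one-third across and one-third down within the inner layout region.
x = 66 + 1 × 1058/3 = 66 + 352.67 ≈ 419
y = 120 + 1 × 2065/3 = 120 + 688.33 ≈ 808

x = 419 px, y = 808 px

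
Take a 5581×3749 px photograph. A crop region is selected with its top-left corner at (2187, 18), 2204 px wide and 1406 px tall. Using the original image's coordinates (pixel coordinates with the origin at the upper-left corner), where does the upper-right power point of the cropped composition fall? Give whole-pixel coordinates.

(3656, 487)

One third of the crop width 2204 is 734.67 px.
One third of the crop height 1406 is 468.67 px.
The upper-right point is two-thirds across and one-third down within the crop:
x = 2187 + 2 × 734.67 ≈ 3656; y = 18 + 1 × 468.67 ≈ 487.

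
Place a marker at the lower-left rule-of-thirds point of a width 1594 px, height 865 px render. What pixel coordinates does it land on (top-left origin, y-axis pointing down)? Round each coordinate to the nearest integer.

(531, 577)

The lower-left point sits one-third of the way across and two-thirds of the way down.
x = 1 × 1594/3 ≈ 531; y = 2 × 865/3 ≈ 577.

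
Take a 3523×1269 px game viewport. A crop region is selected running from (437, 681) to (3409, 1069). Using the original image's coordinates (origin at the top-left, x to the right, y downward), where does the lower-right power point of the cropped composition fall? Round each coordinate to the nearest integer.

Crop width = 3409 − 437 = 2972 px; one third is 990.67 px.
Crop height = 1069 − 681 = 388 px; one third is 129.33 px.
The lower-right point is two-thirds across and two-thirds down within the crop:
x = 437 + 2 × 990.67 ≈ 2418; y = 681 + 2 × 129.33 ≈ 940.

(2418, 940)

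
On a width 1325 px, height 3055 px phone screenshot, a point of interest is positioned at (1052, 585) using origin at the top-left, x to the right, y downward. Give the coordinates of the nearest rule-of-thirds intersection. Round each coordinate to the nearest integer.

(883, 1018)

Third lines: x ∈ {442, 883}, y ∈ {1018, 2037}.
1052 is closer to x = 883; 585 is closer to y = 1018.
So the nearest intersection is the upper-right power point.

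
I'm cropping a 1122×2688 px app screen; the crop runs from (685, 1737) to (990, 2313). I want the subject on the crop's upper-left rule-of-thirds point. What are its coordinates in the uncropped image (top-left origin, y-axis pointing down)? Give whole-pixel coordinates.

Crop width = 990 − 685 = 305 px; one third is 101.67 px.
Crop height = 2313 − 1737 = 576 px; one third is 192.00 px.
The upper-left point is one-third across and one-third down within the crop:
x = 685 + 1 × 101.67 ≈ 787; y = 1737 + 1 × 192.00 ≈ 1929.

(787, 1929)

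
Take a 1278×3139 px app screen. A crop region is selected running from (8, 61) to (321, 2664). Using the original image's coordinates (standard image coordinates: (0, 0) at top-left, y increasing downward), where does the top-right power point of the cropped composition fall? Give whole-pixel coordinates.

x = 217 px, y = 929 px

Crop width = 321 − 8 = 313 px; one third is 104.33 px.
Crop height = 2664 − 61 = 2603 px; one third is 867.67 px.
The top-right point is two-thirds across and one-third down within the crop:
x = 8 + 2 × 104.33 ≈ 217; y = 61 + 1 × 867.67 ≈ 929.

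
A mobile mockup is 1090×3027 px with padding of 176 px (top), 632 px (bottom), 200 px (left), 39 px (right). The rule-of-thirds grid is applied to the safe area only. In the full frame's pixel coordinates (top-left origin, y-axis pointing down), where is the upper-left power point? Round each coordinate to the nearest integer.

(484, 916)

Content width = 1090 − 200 − 39 = 851 px; content height = 3027 − 176 − 632 = 2219 px.
Upper-left is one-third across and one-third down within the safe area.
x = 200 + 1 × 851/3 = 200 + 283.67 ≈ 484
y = 176 + 1 × 2219/3 = 176 + 739.67 ≈ 916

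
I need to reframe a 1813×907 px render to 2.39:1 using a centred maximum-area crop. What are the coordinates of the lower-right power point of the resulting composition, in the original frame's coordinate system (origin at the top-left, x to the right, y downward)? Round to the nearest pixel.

x = 1209 px, y = 580 px

1813/907 < 2.39/1, so the 2.39:1 crop keeps the full width 1813 and trims height to 1813 × 1/2.39 = 758.58 px.
Top offset = (907 − 758.58)/2 = 74.21 px; left offset = 0.
Lower-right is two-thirds across and two-thirds down within the crop:
x = 0.00 + 2 × 1813.00/3 ≈ 1209; y = 74.21 + 2 × 758.58/3 ≈ 580.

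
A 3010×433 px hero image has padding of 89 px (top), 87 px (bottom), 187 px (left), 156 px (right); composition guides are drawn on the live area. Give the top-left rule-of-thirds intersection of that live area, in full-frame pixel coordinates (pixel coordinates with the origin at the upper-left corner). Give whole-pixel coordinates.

Content width = 3010 − 187 − 156 = 2667 px; content height = 433 − 89 − 87 = 257 px.
Top-left is one-third across and one-third down within the live area.
x = 187 + 1 × 2667/3 = 187 + 889.00 ≈ 1076
y = 89 + 1 × 257/3 = 89 + 85.67 ≈ 175

(1076, 175)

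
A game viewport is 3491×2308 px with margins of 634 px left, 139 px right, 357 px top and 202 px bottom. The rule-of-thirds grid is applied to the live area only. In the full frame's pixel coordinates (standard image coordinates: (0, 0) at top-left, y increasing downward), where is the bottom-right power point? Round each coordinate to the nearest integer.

Content width = 3491 − 634 − 139 = 2718 px; content height = 2308 − 357 − 202 = 1749 px.
Bottom-right is two-thirds across and two-thirds down within the live area.
x = 634 + 2 × 2718/3 = 634 + 1812.00 ≈ 2446
y = 357 + 2 × 1749/3 = 357 + 1166.00 ≈ 1523

x = 2446 px, y = 1523 px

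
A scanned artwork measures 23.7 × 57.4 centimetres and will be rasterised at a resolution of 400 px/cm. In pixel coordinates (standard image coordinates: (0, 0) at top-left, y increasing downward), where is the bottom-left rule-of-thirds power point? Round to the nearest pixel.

x = 3160 px, y = 15307 px

In pixels the canvas is 23.7 × 400 = 9480 wide and 57.4 × 400 = 22960 tall.
The bottom-left point is one-third across and two-thirds down:
x = 1 × 9480/3 ≈ 3160; y = 2 × 22960/3 ≈ 15307.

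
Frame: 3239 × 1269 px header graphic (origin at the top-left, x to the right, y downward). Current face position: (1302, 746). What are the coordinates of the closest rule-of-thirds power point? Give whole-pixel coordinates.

(1080, 846)

Third lines: x ∈ {1080, 2159}, y ∈ {423, 846}.
1302 is closer to x = 1080; 746 is closer to y = 846.
So the nearest intersection is the lower-left power point.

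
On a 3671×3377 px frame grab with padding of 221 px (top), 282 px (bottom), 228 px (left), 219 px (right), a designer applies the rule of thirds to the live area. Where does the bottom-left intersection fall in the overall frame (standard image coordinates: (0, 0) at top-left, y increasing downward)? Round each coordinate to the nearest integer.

x = 1303 px, y = 2137 px

Content width = 3671 − 228 − 219 = 3224 px; content height = 3377 − 221 − 282 = 2874 px.
Bottom-left is one-third across and two-thirds down within the live area.
x = 228 + 1 × 3224/3 = 228 + 1074.67 ≈ 1303
y = 221 + 2 × 2874/3 = 221 + 1916.00 ≈ 2137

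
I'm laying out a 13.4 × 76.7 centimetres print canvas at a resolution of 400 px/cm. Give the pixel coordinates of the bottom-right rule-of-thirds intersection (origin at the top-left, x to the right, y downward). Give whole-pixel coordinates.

In pixels the canvas is 13.4 × 400 = 5360 wide and 76.7 × 400 = 30680 tall.
The bottom-right point is two-thirds across and two-thirds down:
x = 2 × 5360/3 ≈ 3573; y = 2 × 30680/3 ≈ 20453.

(3573, 20453)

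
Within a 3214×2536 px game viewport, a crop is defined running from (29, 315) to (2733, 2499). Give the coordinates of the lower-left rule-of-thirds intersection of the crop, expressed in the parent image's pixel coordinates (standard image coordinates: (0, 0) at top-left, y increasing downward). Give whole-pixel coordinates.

x = 930 px, y = 1771 px

Crop width = 2733 − 29 = 2704 px; one third is 901.33 px.
Crop height = 2499 − 315 = 2184 px; one third is 728.00 px.
The lower-left point is one-third across and two-thirds down within the crop:
x = 29 + 1 × 901.33 ≈ 930; y = 315 + 2 × 728.00 ≈ 1771.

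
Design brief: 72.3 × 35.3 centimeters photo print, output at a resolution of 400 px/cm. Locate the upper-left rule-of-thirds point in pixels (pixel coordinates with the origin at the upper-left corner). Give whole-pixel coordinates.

x = 9640 px, y = 4707 px

In pixels the canvas is 72.3 × 400 = 28920 wide and 35.3 × 400 = 14120 tall.
The upper-left point is one-third across and one-third down:
x = 1 × 28920/3 ≈ 9640; y = 1 × 14120/3 ≈ 4707.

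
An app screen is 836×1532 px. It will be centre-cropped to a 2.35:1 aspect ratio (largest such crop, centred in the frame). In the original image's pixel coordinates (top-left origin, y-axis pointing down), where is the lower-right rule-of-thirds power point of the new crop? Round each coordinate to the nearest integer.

(557, 825)

836/1532 < 2.35/1, so the 2.35:1 crop keeps the full width 836 and trims height to 836 × 1/2.35 = 355.74 px.
Top offset = (1532 − 355.74)/2 = 588.13 px; left offset = 0.
Lower-right is two-thirds across and two-thirds down within the crop:
x = 0.00 + 2 × 836.00/3 ≈ 557; y = 588.13 + 2 × 355.74/3 ≈ 825.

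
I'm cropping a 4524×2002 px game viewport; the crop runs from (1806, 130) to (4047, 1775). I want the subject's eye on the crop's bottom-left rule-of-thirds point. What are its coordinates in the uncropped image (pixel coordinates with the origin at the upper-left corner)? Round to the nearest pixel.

(2553, 1227)

Crop width = 4047 − 1806 = 2241 px; one third is 747.00 px.
Crop height = 1775 − 130 = 1645 px; one third is 548.33 px.
The bottom-left point is one-third across and two-thirds down within the crop:
x = 1806 + 1 × 747.00 ≈ 2553; y = 130 + 2 × 548.33 ≈ 1227.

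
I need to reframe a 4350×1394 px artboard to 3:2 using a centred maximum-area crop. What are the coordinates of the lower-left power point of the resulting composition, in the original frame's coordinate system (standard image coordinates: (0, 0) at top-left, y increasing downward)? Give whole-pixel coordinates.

(1827, 929)

4350/1394 > 3/2, so the 3:2 crop keeps the full height 1394 and trims width to 1394 × 3/2 = 2091.00 px.
Left offset = (4350 − 2091.00)/2 = 1129.50 px; top offset = 0.
Lower-left is one-third across and two-thirds down within the crop:
x = 1129.50 + 1 × 2091.00/3 ≈ 1827; y = 0.00 + 2 × 1394.00/3 ≈ 929.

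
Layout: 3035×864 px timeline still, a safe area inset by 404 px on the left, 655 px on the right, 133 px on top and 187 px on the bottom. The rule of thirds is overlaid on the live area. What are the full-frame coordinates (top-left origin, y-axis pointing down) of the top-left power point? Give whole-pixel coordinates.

x = 1063 px, y = 314 px

Content width = 3035 − 404 − 655 = 1976 px; content height = 864 − 133 − 187 = 544 px.
Top-left is one-third across and one-third down within the live area.
x = 404 + 1 × 1976/3 = 404 + 658.67 ≈ 1063
y = 133 + 1 × 544/3 = 133 + 181.33 ≈ 314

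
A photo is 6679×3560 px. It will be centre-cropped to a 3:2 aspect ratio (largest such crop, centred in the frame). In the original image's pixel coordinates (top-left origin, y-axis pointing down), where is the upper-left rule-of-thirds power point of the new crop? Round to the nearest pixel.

(2450, 1187)

6679/3560 > 3/2, so the 3:2 crop keeps the full height 3560 and trims width to 3560 × 3/2 = 5340.00 px.
Left offset = (6679 − 5340.00)/2 = 669.50 px; top offset = 0.
Upper-left is one-third across and one-third down within the crop:
x = 669.50 + 1 × 5340.00/3 ≈ 2450; y = 0.00 + 1 × 3560.00/3 ≈ 1187.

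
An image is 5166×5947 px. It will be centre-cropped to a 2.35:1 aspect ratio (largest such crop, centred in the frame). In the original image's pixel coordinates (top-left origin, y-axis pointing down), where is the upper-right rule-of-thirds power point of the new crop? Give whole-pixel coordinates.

5166/5947 < 2.35/1, so the 2.35:1 crop keeps the full width 5166 and trims height to 5166 × 1/2.35 = 2198.30 px.
Top offset = (5947 − 2198.30)/2 = 1874.35 px; left offset = 0.
Upper-right is two-thirds across and one-third down within the crop:
x = 0.00 + 2 × 5166.00/3 ≈ 3444; y = 1874.35 + 1 × 2198.30/3 ≈ 2607.

x = 3444 px, y = 2607 px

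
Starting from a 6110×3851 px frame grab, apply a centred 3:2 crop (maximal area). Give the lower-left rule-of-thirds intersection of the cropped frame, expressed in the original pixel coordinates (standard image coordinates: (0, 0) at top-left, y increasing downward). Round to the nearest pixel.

6110/3851 > 3/2, so the 3:2 crop keeps the full height 3851 and trims width to 3851 × 3/2 = 5776.50 px.
Left offset = (6110 − 5776.50)/2 = 166.75 px; top offset = 0.
Lower-left is one-third across and two-thirds down within the crop:
x = 166.75 + 1 × 5776.50/3 ≈ 2092; y = 0.00 + 2 × 3851.00/3 ≈ 2567.

x = 2092 px, y = 2567 px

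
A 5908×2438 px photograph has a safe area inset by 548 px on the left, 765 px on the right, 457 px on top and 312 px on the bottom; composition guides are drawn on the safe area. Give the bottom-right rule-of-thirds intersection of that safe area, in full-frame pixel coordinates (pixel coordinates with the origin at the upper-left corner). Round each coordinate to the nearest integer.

x = 3611 px, y = 1570 px

Content width = 5908 − 548 − 765 = 4595 px; content height = 2438 − 457 − 312 = 1669 px.
Bottom-right is two-thirds across and two-thirds down within the safe area.
x = 548 + 2 × 4595/3 = 548 + 3063.33 ≈ 3611
y = 457 + 2 × 1669/3 = 457 + 1112.67 ≈ 1570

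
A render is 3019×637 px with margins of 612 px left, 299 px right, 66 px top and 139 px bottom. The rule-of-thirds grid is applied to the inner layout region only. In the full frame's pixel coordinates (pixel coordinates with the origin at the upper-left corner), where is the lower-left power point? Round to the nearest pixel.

x = 1315 px, y = 354 px

Content width = 3019 − 612 − 299 = 2108 px; content height = 637 − 66 − 139 = 432 px.
Lower-left is one-third across and two-thirds down within the inner layout region.
x = 612 + 1 × 2108/3 = 612 + 702.67 ≈ 1315
y = 66 + 2 × 432/3 = 66 + 288.00 ≈ 354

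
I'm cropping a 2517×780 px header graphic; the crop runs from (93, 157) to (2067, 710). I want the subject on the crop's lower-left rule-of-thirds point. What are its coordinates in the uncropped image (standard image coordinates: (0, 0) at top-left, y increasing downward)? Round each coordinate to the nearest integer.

Crop width = 2067 − 93 = 1974 px; one third is 658.00 px.
Crop height = 710 − 157 = 553 px; one third is 184.33 px.
The lower-left point is one-third across and two-thirds down within the crop:
x = 93 + 1 × 658.00 ≈ 751; y = 157 + 2 × 184.33 ≈ 526.

(751, 526)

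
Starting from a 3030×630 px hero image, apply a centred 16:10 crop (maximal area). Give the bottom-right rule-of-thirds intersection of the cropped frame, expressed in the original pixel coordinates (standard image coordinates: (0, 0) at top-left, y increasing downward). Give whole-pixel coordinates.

x = 1683 px, y = 420 px

3030/630 > 16/10, so the 16:10 crop keeps the full height 630 and trims width to 630 × 16/10 = 1008.00 px.
Left offset = (3030 − 1008.00)/2 = 1011.00 px; top offset = 0.
Bottom-right is two-thirds across and two-thirds down within the crop:
x = 1011.00 + 2 × 1008.00/3 ≈ 1683; y = 0.00 + 2 × 630.00/3 ≈ 420.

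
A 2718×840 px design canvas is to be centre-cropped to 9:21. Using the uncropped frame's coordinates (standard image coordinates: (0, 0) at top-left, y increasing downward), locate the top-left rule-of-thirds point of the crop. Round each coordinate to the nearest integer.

2718/840 > 9/21, so the 9:21 crop keeps the full height 840 and trims width to 840 × 9/21 = 360.00 px.
Left offset = (2718 − 360.00)/2 = 1179.00 px; top offset = 0.
Top-left is one-third across and one-third down within the crop:
x = 1179.00 + 1 × 360.00/3 ≈ 1299; y = 0.00 + 1 × 840.00/3 ≈ 280.

(1299, 280)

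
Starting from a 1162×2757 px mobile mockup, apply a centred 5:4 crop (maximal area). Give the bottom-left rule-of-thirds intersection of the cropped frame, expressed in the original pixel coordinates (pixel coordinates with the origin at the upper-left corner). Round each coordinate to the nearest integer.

(387, 1533)

1162/2757 < 5/4, so the 5:4 crop keeps the full width 1162 and trims height to 1162 × 4/5 = 929.60 px.
Top offset = (2757 − 929.60)/2 = 913.70 px; left offset = 0.
Bottom-left is one-third across and two-thirds down within the crop:
x = 0.00 + 1 × 1162.00/3 ≈ 387; y = 913.70 + 2 × 929.60/3 ≈ 1533.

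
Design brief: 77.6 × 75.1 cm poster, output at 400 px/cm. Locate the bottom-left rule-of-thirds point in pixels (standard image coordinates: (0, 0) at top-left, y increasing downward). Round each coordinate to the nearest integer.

x = 10347 px, y = 20027 px

In pixels the canvas is 77.6 × 400 = 31040 wide and 75.1 × 400 = 30040 tall.
The bottom-left point is one-third across and two-thirds down:
x = 1 × 31040/3 ≈ 10347; y = 2 × 30040/3 ≈ 20027.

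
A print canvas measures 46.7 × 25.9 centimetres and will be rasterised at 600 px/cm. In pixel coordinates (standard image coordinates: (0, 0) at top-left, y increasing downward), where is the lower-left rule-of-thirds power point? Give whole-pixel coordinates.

x = 9340 px, y = 10360 px

In pixels the canvas is 46.7 × 600 = 28020 wide and 25.9 × 600 = 15540 tall.
The lower-left point is one-third across and two-thirds down:
x = 1 × 28020/3 ≈ 9340; y = 2 × 15540/3 ≈ 10360.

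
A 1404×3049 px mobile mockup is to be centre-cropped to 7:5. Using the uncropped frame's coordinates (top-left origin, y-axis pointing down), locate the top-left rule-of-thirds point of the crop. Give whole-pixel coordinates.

(468, 1357)

1404/3049 < 7/5, so the 7:5 crop keeps the full width 1404 and trims height to 1404 × 5/7 = 1002.86 px.
Top offset = (3049 − 1002.86)/2 = 1023.07 px; left offset = 0.
Top-left is one-third across and one-third down within the crop:
x = 0.00 + 1 × 1404.00/3 ≈ 468; y = 1023.07 + 1 × 1002.86/3 ≈ 1357.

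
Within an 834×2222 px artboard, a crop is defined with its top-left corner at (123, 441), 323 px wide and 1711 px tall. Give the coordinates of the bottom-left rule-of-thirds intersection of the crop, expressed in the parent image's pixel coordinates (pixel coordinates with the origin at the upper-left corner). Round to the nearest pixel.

(231, 1582)

One third of the crop width 323 is 107.67 px.
One third of the crop height 1711 is 570.33 px.
The bottom-left point is one-third across and two-thirds down within the crop:
x = 123 + 1 × 107.67 ≈ 231; y = 441 + 2 × 570.33 ≈ 1582.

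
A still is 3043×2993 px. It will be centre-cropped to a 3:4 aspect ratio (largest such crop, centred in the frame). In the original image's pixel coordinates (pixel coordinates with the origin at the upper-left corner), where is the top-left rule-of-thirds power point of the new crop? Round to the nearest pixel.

3043/2993 > 3/4, so the 3:4 crop keeps the full height 2993 and trims width to 2993 × 3/4 = 2244.75 px.
Left offset = (3043 − 2244.75)/2 = 399.12 px; top offset = 0.
Top-left is one-third across and one-third down within the crop:
x = 399.12 + 1 × 2244.75/3 ≈ 1147; y = 0.00 + 1 × 2993.00/3 ≈ 998.

(1147, 998)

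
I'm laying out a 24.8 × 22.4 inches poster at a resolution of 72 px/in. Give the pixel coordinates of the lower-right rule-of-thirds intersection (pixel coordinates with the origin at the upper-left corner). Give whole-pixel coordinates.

(1190, 1075)

In pixels the canvas is 24.8 × 72 = 1785.6 wide and 22.4 × 72 = 1612.8 tall.
The lower-right point is two-thirds across and two-thirds down:
x = 2 × 1785.6/3 ≈ 1190; y = 2 × 1612.8/3 ≈ 1075.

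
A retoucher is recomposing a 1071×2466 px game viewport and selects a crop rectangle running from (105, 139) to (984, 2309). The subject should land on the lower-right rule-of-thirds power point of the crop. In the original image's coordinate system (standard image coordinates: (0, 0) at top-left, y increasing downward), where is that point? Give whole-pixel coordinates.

(691, 1586)

Crop width = 984 − 105 = 879 px; one third is 293.00 px.
Crop height = 2309 − 139 = 2170 px; one third is 723.33 px.
The lower-right point is two-thirds across and two-thirds down within the crop:
x = 105 + 2 × 293.00 ≈ 691; y = 139 + 2 × 723.33 ≈ 1586.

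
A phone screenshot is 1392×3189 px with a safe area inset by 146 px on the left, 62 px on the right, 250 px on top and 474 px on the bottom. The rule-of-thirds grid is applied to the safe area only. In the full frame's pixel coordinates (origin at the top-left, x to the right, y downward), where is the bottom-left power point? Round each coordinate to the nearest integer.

Content width = 1392 − 146 − 62 = 1184 px; content height = 3189 − 250 − 474 = 2465 px.
Bottom-left is one-third across and two-thirds down within the safe area.
x = 146 + 1 × 1184/3 = 146 + 394.67 ≈ 541
y = 250 + 2 × 2465/3 = 250 + 1643.33 ≈ 1893

(541, 1893)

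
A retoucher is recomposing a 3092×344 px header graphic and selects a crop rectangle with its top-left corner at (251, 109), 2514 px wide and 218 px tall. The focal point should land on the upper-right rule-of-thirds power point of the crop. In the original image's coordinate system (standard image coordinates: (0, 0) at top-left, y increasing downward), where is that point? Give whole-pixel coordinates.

One third of the crop width 2514 is 838.00 px.
One third of the crop height 218 is 72.67 px.
The upper-right point is two-thirds across and one-third down within the crop:
x = 251 + 2 × 838.00 ≈ 1927; y = 109 + 1 × 72.67 ≈ 182.

x = 1927 px, y = 182 px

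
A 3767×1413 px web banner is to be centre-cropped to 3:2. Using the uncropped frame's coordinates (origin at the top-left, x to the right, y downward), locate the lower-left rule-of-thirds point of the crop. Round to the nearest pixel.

x = 1530 px, y = 942 px

3767/1413 > 3/2, so the 3:2 crop keeps the full height 1413 and trims width to 1413 × 3/2 = 2119.50 px.
Left offset = (3767 − 2119.50)/2 = 823.75 px; top offset = 0.
Lower-left is one-third across and two-thirds down within the crop:
x = 823.75 + 1 × 2119.50/3 ≈ 1530; y = 0.00 + 2 × 1413.00/3 ≈ 942.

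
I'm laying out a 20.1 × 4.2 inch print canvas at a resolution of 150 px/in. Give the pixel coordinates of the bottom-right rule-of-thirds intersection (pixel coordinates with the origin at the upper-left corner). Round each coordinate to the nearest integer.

In pixels the canvas is 20.1 × 150 = 3015 wide and 4.2 × 150 = 630 tall.
The bottom-right point is two-thirds across and two-thirds down:
x = 2 × 3015/3 ≈ 2010; y = 2 × 630/3 ≈ 420.

x = 2010 px, y = 420 px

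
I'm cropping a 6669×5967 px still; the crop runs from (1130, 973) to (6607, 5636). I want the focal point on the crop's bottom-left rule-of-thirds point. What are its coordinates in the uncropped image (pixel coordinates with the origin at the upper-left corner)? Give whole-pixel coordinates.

(2956, 4082)

Crop width = 6607 − 1130 = 5477 px; one third is 1825.67 px.
Crop height = 5636 − 973 = 4663 px; one third is 1554.33 px.
The bottom-left point is one-third across and two-thirds down within the crop:
x = 1130 + 1 × 1825.67 ≈ 2956; y = 973 + 2 × 1554.33 ≈ 4082.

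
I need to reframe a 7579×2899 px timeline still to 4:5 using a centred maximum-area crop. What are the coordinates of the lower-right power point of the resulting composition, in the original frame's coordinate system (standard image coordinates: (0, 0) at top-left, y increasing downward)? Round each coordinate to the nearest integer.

7579/2899 > 4/5, so the 4:5 crop keeps the full height 2899 and trims width to 2899 × 4/5 = 2319.20 px.
Left offset = (7579 − 2319.20)/2 = 2629.90 px; top offset = 0.
Lower-right is two-thirds across and two-thirds down within the crop:
x = 2629.90 + 2 × 2319.20/3 ≈ 4176; y = 0.00 + 2 × 2899.00/3 ≈ 1933.

(4176, 1933)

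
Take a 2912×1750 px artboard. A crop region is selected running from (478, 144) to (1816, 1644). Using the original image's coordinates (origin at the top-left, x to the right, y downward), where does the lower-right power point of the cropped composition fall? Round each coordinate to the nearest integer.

Crop width = 1816 − 478 = 1338 px; one third is 446.00 px.
Crop height = 1644 − 144 = 1500 px; one third is 500.00 px.
The lower-right point is two-thirds across and two-thirds down within the crop:
x = 478 + 2 × 446.00 ≈ 1370; y = 144 + 2 × 500.00 ≈ 1144.

(1370, 1144)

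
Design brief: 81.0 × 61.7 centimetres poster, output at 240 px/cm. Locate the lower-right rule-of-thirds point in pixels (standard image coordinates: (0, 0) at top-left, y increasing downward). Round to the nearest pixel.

(12960, 9872)

In pixels the canvas is 81.0 × 240 = 19440 wide and 61.7 × 240 = 14808 tall.
The lower-right point is two-thirds across and two-thirds down:
x = 2 × 19440/3 ≈ 12960; y = 2 × 14808/3 ≈ 9872.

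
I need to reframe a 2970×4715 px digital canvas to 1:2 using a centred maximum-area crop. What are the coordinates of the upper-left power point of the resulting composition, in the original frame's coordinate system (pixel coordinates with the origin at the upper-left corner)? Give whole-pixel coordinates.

(1092, 1572)

2970/4715 > 1/2, so the 1:2 crop keeps the full height 4715 and trims width to 4715 × 1/2 = 2357.50 px.
Left offset = (2970 − 2357.50)/2 = 306.25 px; top offset = 0.
Upper-left is one-third across and one-third down within the crop:
x = 306.25 + 1 × 2357.50/3 ≈ 1092; y = 0.00 + 1 × 4715.00/3 ≈ 1572.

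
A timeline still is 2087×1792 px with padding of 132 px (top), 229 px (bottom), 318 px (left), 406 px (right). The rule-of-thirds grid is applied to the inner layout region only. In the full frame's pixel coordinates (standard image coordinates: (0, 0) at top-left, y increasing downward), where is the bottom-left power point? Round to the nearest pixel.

(772, 1086)

Content width = 2087 − 318 − 406 = 1363 px; content height = 1792 − 132 − 229 = 1431 px.
Bottom-left is one-third across and two-thirds down within the inner layout region.
x = 318 + 1 × 1363/3 = 318 + 454.33 ≈ 772
y = 132 + 2 × 1431/3 = 132 + 954.00 ≈ 1086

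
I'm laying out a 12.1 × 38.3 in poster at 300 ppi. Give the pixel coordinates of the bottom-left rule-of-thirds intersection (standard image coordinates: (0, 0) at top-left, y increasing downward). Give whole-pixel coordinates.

In pixels the canvas is 12.1 × 300 = 3630 wide and 38.3 × 300 = 11490 tall.
The bottom-left point is one-third across and two-thirds down:
x = 1 × 3630/3 ≈ 1210; y = 2 × 11490/3 ≈ 7660.

x = 1210 px, y = 7660 px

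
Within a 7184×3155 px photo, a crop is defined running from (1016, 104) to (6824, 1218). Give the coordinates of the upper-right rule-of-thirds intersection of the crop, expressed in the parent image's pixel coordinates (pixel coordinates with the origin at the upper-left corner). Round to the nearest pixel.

x = 4888 px, y = 475 px

Crop width = 6824 − 1016 = 5808 px; one third is 1936.00 px.
Crop height = 1218 − 104 = 1114 px; one third is 371.33 px.
The upper-right point is two-thirds across and one-third down within the crop:
x = 1016 + 2 × 1936.00 ≈ 4888; y = 104 + 1 × 371.33 ≈ 475.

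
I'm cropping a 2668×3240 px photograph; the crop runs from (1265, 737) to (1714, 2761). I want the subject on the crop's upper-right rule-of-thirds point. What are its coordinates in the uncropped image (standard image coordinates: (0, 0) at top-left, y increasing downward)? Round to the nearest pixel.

(1564, 1412)

Crop width = 1714 − 1265 = 449 px; one third is 149.67 px.
Crop height = 2761 − 737 = 2024 px; one third is 674.67 px.
The upper-right point is two-thirds across and one-third down within the crop:
x = 1265 + 2 × 149.67 ≈ 1564; y = 737 + 1 × 674.67 ≈ 1412.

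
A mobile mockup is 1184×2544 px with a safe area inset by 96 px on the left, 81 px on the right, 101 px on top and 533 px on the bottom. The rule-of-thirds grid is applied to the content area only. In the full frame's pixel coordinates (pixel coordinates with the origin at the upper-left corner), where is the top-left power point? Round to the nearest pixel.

Content width = 1184 − 96 − 81 = 1007 px; content height = 2544 − 101 − 533 = 1910 px.
Top-left is one-third across and one-third down within the content area.
x = 96 + 1 × 1007/3 = 96 + 335.67 ≈ 432
y = 101 + 1 × 1910/3 = 101 + 636.67 ≈ 738

x = 432 px, y = 738 px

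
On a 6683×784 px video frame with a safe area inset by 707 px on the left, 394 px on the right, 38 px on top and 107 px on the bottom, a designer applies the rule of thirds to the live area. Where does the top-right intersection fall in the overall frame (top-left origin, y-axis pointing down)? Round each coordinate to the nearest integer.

(4428, 251)

Content width = 6683 − 707 − 394 = 5582 px; content height = 784 − 38 − 107 = 639 px.
Top-right is two-thirds across and one-third down within the live area.
x = 707 + 2 × 5582/3 = 707 + 3721.33 ≈ 4428
y = 38 + 1 × 639/3 = 38 + 213.00 ≈ 251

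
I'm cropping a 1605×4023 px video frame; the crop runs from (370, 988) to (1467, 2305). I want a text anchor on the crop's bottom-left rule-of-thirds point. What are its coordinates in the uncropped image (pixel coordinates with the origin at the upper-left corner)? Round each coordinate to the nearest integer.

(736, 1866)

Crop width = 1467 − 370 = 1097 px; one third is 365.67 px.
Crop height = 2305 − 988 = 1317 px; one third is 439.00 px.
The bottom-left point is one-third across and two-thirds down within the crop:
x = 370 + 1 × 365.67 ≈ 736; y = 988 + 2 × 439.00 ≈ 1866.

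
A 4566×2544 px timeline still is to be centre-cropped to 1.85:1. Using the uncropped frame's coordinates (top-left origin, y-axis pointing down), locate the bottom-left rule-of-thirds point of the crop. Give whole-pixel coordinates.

4566/2544 < 1.85/1, so the 1.85:1 crop keeps the full width 4566 and trims height to 4566 × 1/1.85 = 2468.11 px.
Top offset = (2544 − 2468.11)/2 = 37.95 px; left offset = 0.
Bottom-left is one-third across and two-thirds down within the crop:
x = 0.00 + 1 × 4566.00/3 ≈ 1522; y = 37.95 + 2 × 2468.11/3 ≈ 1683.

x = 1522 px, y = 1683 px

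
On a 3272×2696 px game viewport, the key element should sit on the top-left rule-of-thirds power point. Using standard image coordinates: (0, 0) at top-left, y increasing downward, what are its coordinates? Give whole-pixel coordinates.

(1091, 899)

The top-left point sits one-third of the way across and one-third of the way down.
x = 1 × 3272/3 ≈ 1091; y = 1 × 2696/3 ≈ 899.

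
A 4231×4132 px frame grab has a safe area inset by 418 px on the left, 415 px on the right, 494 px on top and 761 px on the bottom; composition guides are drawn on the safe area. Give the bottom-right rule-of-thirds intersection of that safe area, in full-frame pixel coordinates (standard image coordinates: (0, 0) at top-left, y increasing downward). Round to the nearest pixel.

x = 2683 px, y = 2412 px

Content width = 4231 − 418 − 415 = 3398 px; content height = 4132 − 494 − 761 = 2877 px.
Bottom-right is two-thirds across and two-thirds down within the safe area.
x = 418 + 2 × 3398/3 = 418 + 2265.33 ≈ 2683
y = 494 + 2 × 2877/3 = 494 + 1918.00 ≈ 2412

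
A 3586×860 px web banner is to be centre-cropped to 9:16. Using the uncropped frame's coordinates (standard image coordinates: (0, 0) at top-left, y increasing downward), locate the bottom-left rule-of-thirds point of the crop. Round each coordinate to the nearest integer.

(1712, 573)

3586/860 > 9/16, so the 9:16 crop keeps the full height 860 and trims width to 860 × 9/16 = 483.75 px.
Left offset = (3586 − 483.75)/2 = 1551.12 px; top offset = 0.
Bottom-left is one-third across and two-thirds down within the crop:
x = 1551.12 + 1 × 483.75/3 ≈ 1712; y = 0.00 + 2 × 860.00/3 ≈ 573.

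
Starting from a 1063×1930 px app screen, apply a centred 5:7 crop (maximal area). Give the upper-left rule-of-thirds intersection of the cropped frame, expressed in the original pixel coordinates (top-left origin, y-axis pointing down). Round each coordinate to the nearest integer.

(354, 717)

1063/1930 < 5/7, so the 5:7 crop keeps the full width 1063 and trims height to 1063 × 7/5 = 1488.20 px.
Top offset = (1930 − 1488.20)/2 = 220.90 px; left offset = 0.
Upper-left is one-third across and one-third down within the crop:
x = 0.00 + 1 × 1063.00/3 ≈ 354; y = 220.90 + 1 × 1488.20/3 ≈ 717.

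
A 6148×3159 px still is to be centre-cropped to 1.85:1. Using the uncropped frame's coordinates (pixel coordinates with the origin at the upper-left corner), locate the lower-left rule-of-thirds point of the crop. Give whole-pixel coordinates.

6148/3159 > 1.85/1, so the 1.85:1 crop keeps the full height 3159 and trims width to 3159 × 1.85/1 = 5844.15 px.
Left offset = (6148 − 5844.15)/2 = 151.92 px; top offset = 0.
Lower-left is one-third across and two-thirds down within the crop:
x = 151.92 + 1 × 5844.15/3 ≈ 2100; y = 0.00 + 2 × 3159.00/3 ≈ 2106.

x = 2100 px, y = 2106 px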